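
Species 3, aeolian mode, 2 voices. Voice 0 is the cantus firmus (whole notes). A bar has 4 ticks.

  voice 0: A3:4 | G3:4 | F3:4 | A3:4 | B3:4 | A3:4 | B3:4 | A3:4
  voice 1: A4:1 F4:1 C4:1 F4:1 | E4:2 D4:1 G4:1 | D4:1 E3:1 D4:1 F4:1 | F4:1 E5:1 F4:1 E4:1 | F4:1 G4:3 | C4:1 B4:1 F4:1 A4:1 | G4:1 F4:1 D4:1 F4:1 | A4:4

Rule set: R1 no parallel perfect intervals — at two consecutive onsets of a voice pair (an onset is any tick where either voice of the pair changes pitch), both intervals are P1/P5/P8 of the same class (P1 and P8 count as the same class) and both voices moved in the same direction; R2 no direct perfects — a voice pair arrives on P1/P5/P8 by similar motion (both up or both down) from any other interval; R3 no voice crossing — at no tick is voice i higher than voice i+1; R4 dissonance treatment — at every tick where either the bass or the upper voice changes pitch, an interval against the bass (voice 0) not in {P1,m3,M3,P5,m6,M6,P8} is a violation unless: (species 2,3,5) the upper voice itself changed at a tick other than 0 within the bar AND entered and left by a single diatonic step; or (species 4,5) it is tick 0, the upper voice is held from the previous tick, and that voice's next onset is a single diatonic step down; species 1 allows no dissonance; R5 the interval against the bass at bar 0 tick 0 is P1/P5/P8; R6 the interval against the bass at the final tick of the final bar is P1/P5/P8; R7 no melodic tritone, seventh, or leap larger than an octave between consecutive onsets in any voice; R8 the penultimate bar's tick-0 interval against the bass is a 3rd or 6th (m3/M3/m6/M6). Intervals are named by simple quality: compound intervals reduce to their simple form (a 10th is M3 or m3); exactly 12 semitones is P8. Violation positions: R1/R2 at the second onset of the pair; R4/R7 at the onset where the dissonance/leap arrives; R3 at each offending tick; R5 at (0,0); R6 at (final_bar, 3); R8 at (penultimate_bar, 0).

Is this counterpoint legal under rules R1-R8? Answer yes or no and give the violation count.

No (12 violations)

bar 0: v0=A3 v1=A4 (P8)
bar 1: v0=G3 v1=E4 (M6)
bar 2: v0=F3 v1=D4 (M6)
bar 3: v0=A3 v1=F4 (m6)
bar 4: v0=B3 v1=F4 (TT)
bar 5: v0=A3 v1=C4 (m3)
bar 6: v0=B3 v1=G4 (m6)
bar 7: v0=A3 v1=A4 (P8)
  R3 @ bar2.1: F3 above E3
  R4 @ bar2.1: F3/E3 m2 untreated
  R7 @ bar2.1: D4->E3 leap 10st
  R7 @ bar2.2: E3->D4 leap 10st
  R7 @ bar3.1: F4->E5 leap 11st
  R7 @ bar3.2: E5->F4 leap 11st
  R4 @ bar4.0: B3/F4 TT untreated
  R4 @ bar5.1: A3/B4 M2 untreated
  R7 @ bar5.1: C4->B4 leap 11st
  R7 @ bar5.2: B4->F4 leap 6st
  R4 @ bar6.1: B3/F4 TT untreated
  R4 @ bar6.3: B3/F4 TT untreated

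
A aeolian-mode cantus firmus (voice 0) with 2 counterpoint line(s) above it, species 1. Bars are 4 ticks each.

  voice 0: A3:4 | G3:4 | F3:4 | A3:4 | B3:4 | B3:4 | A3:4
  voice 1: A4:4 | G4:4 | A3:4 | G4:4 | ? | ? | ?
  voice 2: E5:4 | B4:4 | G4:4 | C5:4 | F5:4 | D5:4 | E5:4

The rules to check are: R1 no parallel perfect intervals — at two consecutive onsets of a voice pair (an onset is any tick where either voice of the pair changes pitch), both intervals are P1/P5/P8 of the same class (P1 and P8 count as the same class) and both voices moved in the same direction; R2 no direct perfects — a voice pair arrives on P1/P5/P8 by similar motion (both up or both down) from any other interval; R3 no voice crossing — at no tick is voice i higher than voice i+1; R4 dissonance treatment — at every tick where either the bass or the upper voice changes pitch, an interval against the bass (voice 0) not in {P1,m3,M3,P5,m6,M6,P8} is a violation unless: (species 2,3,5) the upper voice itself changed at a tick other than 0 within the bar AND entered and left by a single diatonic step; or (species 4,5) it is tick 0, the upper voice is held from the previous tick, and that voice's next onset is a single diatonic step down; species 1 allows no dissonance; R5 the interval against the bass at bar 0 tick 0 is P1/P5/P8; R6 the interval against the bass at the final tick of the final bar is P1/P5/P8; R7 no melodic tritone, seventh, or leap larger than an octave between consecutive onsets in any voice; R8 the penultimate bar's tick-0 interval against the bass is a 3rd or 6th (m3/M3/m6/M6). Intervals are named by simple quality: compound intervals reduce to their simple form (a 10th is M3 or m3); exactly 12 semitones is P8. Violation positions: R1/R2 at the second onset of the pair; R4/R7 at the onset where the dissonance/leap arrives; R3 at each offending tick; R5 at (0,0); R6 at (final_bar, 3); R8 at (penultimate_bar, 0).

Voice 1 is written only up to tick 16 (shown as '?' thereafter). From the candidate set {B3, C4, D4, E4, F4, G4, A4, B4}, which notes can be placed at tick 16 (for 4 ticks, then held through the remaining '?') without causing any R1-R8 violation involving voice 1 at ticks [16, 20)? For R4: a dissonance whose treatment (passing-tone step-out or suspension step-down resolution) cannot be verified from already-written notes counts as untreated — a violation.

B3: legal
C4: violates R4
D4: legal
E4: violates R4
F4: violates R4
G4: legal
A4: violates R4
B4: violates R2

{B3, D4, G4}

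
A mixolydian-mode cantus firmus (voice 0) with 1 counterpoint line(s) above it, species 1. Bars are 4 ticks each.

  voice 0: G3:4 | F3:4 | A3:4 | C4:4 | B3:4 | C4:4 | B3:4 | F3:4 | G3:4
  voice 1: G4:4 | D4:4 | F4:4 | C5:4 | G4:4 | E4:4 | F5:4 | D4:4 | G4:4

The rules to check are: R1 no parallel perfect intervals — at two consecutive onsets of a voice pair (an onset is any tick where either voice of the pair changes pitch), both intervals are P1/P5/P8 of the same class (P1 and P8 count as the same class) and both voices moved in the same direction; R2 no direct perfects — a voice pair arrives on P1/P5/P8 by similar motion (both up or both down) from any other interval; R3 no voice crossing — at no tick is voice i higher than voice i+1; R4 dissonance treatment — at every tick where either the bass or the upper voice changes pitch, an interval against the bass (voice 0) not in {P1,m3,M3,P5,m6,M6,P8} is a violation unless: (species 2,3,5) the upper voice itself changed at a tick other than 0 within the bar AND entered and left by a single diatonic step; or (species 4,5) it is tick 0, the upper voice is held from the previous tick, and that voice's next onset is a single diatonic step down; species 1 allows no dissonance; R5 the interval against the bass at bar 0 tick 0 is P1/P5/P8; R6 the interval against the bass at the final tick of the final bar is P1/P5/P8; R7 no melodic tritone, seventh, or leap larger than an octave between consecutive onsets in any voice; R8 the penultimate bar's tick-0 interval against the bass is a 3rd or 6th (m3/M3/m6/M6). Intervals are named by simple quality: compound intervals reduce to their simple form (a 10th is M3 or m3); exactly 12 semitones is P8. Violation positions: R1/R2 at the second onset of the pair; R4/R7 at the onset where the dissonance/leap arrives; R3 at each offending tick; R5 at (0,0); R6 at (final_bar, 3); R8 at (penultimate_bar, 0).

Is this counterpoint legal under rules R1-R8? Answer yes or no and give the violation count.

No (6 violations)

bar 0: v0=G3 v1=G4 (P8)
bar 1: v0=F3 v1=D4 (M6)
bar 2: v0=A3 v1=F4 (m6)
bar 3: v0=C4 v1=C5 (P8)
bar 4: v0=B3 v1=G4 (m6)
bar 5: v0=C4 v1=E4 (M3)
bar 6: v0=B3 v1=F5 (TT)
bar 7: v0=F3 v1=D4 (M6)
bar 8: v0=G3 v1=G4 (P8)
  R2 @ bar3.0: A3/F4 m6 -> C4/C5 P8 similar
  R4 @ bar6.0: B3/F5 TT untreated
  R7 @ bar6.0: E4->F5 leap 13st
  R7 @ bar7.0: B3->F3 leap 6st
  R7 @ bar7.0: F5->D4 leap 15st
  R2 @ bar8.0: F3/D4 M6 -> G3/G4 P8 similar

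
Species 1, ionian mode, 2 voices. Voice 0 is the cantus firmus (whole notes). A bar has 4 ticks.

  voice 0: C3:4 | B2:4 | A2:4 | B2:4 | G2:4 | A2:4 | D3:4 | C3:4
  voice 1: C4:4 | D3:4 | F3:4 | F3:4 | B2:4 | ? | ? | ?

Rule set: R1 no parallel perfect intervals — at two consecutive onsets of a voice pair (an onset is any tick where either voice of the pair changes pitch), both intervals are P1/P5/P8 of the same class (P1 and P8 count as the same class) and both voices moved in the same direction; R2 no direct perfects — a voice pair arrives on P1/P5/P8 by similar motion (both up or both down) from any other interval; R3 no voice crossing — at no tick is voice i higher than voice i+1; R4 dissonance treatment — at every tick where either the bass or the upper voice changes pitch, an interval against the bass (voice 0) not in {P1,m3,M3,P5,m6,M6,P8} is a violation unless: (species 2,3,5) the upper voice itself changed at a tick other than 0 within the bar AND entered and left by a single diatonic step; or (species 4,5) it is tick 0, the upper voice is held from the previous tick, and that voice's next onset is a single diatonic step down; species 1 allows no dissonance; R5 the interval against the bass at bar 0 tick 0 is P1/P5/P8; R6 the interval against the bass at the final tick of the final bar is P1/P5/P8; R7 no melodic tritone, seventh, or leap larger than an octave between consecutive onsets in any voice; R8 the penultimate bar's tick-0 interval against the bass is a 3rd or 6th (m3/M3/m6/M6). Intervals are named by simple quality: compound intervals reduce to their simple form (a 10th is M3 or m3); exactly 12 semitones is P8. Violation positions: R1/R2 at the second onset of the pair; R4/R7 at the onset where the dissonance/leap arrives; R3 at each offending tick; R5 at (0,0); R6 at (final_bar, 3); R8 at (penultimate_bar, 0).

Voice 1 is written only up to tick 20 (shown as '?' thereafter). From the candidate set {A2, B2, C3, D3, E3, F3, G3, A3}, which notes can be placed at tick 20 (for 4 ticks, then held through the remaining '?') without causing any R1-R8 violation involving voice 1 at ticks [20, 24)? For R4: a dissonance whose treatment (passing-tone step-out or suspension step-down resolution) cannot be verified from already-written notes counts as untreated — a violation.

{A2, C3}

A2: legal
B2: violates R4
C3: legal
D3: violates R4
E3: violates R2
F3: violates R7
G3: violates R4
A3: violates R2,R7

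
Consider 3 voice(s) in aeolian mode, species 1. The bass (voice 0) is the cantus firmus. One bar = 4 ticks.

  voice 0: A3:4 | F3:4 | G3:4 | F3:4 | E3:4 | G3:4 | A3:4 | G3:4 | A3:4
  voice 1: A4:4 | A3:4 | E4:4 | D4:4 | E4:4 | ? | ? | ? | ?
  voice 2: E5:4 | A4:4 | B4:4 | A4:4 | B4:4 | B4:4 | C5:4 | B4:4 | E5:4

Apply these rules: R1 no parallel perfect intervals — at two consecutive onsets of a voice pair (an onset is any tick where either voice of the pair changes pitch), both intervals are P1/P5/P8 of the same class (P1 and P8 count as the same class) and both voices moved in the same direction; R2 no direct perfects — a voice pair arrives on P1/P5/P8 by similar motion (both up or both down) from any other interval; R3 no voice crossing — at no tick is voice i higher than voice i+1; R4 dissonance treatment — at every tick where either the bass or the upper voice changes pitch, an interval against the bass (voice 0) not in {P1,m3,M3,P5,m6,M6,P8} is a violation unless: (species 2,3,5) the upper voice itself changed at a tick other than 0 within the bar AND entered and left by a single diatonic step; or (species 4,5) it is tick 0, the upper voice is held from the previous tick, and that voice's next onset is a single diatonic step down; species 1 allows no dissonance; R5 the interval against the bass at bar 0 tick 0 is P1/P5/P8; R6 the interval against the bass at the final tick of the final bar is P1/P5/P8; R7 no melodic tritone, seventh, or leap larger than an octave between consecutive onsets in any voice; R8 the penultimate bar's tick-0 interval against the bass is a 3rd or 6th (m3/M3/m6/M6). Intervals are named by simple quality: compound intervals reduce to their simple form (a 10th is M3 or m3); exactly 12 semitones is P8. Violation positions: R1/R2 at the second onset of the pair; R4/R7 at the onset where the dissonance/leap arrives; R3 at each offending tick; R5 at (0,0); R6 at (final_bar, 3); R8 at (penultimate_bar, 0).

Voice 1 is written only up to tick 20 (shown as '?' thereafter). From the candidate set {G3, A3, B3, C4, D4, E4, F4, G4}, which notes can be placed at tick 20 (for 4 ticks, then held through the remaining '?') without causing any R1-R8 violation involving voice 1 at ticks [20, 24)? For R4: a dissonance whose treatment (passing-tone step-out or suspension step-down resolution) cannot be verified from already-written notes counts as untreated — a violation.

G3: legal
A3: violates R4
B3: legal
C4: violates R4
D4: legal
E4: legal
F4: violates R4
G4: violates R1

{B3, D4, E4, G3}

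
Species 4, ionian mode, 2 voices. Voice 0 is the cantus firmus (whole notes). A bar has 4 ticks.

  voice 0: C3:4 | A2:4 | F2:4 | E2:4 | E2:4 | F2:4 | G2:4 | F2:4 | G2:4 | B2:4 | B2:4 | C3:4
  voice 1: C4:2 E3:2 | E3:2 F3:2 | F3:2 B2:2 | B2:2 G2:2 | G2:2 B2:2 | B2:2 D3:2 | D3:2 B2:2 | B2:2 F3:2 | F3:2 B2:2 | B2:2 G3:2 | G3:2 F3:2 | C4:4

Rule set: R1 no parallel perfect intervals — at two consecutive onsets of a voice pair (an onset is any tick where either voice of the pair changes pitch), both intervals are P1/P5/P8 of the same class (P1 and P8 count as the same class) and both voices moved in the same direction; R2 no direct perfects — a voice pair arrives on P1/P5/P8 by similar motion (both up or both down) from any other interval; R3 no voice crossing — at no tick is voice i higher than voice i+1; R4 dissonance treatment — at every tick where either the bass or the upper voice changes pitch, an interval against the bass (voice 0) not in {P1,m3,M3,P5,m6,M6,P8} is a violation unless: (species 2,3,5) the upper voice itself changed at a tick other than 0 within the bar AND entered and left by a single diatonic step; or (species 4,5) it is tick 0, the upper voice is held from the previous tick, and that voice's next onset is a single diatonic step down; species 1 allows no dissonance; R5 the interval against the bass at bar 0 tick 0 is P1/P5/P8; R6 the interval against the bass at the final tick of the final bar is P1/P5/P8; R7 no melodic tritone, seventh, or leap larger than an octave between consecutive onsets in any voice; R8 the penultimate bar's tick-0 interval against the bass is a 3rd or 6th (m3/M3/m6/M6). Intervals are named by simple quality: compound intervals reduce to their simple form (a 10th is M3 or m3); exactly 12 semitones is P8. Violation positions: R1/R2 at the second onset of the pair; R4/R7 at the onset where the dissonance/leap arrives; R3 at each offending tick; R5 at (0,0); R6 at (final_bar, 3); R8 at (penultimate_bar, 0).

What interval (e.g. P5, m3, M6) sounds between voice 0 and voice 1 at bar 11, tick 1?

P8

voice 0=C3 voice 1=C4 -> P8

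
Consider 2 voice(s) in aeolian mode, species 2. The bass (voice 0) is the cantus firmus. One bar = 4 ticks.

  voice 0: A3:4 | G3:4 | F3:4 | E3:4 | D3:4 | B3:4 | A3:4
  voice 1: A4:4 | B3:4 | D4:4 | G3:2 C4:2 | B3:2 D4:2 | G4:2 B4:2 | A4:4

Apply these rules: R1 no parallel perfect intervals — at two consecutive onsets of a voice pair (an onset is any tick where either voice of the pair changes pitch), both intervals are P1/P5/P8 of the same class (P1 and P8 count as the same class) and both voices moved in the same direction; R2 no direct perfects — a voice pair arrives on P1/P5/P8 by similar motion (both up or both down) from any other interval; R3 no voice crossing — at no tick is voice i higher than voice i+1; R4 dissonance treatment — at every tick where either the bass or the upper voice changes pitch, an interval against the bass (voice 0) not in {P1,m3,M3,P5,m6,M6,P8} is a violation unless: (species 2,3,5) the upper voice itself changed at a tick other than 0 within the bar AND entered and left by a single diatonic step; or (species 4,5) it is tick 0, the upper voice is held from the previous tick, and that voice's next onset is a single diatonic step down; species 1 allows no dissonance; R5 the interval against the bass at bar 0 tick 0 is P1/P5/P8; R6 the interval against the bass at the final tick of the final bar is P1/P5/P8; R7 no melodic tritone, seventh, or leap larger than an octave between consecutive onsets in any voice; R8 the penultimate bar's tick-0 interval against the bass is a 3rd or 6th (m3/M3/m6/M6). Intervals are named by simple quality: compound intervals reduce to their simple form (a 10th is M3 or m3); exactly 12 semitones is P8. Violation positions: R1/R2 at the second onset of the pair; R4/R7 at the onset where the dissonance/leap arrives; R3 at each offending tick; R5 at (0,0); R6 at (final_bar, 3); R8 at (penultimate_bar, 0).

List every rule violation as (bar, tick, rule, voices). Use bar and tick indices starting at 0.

bar 0: v0=A3 v1=A4 downbeat P8
bar 1: v0=G3 v1=B3 downbeat M3
bar 2: v0=F3 v1=D4 downbeat M6
bar 3: v0=E3 v1=G3 downbeat m3
bar 4: v0=D3 v1=B3 downbeat M6
bar 5: v0=B3 v1=G4 downbeat m6
bar 6: v0=A3 v1=A4 downbeat P8
  -> R7 @ bar 1 tick 0 v(1,): A4->B3 leap 10st
  -> R1 @ bar 6 tick 0 v(0, 1): B3/B4 P8 -> A3/A4 P8 similar

(1, 0, R7, (1,))
(6, 0, R1, (0, 1))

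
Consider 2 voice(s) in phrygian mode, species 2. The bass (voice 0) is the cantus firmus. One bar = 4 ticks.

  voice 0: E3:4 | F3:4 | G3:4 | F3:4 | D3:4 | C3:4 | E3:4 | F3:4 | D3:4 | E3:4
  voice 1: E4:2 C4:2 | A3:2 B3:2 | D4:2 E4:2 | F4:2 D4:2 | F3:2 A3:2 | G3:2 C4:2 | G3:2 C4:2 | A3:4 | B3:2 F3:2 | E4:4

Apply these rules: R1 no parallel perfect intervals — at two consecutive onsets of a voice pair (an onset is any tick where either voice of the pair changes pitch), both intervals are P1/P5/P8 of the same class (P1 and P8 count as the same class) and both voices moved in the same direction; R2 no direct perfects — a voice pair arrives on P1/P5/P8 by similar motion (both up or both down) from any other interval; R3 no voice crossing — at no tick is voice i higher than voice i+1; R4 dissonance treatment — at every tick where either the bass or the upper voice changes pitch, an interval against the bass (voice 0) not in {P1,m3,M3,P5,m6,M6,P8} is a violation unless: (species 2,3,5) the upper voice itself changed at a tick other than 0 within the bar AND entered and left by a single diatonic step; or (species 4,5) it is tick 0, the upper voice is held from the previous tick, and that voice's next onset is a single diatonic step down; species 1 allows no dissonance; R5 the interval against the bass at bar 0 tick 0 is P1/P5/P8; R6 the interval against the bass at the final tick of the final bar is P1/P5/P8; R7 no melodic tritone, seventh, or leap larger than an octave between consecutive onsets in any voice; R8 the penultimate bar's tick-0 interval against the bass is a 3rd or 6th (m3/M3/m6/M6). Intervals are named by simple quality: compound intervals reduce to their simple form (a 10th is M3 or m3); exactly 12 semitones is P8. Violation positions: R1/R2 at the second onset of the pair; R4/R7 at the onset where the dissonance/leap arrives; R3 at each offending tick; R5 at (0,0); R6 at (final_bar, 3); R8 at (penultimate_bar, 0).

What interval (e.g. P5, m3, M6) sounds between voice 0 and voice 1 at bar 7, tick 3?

M3

voice 0=F3 voice 1=A3 -> M3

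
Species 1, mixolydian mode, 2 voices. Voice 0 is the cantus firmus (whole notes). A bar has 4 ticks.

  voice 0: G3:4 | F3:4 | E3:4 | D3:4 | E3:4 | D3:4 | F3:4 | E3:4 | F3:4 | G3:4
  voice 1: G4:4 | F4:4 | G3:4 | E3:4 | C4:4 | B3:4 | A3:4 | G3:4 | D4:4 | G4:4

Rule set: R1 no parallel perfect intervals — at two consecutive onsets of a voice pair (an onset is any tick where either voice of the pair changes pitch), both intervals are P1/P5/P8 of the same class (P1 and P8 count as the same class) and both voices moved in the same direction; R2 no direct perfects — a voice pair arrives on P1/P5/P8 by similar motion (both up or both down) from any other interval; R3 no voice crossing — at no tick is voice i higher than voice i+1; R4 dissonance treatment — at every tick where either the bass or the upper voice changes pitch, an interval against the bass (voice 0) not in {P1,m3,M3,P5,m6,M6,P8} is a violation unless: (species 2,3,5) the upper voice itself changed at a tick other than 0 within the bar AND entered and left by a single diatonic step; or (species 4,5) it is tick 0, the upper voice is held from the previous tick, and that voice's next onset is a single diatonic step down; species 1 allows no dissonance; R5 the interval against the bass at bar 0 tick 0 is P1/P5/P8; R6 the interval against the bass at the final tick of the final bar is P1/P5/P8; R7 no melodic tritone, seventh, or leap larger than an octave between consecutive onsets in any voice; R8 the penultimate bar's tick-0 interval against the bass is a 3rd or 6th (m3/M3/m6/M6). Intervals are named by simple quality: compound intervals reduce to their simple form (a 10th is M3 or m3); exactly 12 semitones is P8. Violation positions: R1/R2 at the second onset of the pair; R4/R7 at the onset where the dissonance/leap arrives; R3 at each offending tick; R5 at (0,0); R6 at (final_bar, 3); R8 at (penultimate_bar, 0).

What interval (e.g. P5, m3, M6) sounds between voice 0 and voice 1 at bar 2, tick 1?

m3

voice 0=E3 voice 1=G3 -> m3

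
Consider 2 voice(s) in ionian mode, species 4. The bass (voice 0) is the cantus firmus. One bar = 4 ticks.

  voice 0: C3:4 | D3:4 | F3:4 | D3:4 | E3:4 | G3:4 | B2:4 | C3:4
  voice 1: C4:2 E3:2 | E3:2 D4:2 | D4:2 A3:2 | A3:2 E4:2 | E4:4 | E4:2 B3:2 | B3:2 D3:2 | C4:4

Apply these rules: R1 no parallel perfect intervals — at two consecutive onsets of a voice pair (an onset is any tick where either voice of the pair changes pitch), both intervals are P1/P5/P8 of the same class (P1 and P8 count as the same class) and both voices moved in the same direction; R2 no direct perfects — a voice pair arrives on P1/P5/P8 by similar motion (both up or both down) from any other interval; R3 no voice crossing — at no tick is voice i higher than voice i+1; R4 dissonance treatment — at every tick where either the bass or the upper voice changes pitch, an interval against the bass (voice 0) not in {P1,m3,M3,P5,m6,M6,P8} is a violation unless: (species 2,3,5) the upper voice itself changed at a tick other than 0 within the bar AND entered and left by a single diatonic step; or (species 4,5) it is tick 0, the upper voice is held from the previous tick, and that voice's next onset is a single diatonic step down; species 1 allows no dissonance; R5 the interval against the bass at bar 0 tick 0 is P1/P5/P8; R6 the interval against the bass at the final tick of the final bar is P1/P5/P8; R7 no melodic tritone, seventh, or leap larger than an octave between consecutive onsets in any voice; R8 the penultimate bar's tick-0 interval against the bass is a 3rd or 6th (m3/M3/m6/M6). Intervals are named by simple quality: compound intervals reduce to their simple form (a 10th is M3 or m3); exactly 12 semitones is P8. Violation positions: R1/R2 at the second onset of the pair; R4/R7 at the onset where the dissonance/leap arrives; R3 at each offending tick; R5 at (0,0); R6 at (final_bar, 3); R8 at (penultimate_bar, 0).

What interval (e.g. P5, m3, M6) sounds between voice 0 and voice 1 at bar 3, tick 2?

voice 0=D3 voice 1=E4 -> M2

M2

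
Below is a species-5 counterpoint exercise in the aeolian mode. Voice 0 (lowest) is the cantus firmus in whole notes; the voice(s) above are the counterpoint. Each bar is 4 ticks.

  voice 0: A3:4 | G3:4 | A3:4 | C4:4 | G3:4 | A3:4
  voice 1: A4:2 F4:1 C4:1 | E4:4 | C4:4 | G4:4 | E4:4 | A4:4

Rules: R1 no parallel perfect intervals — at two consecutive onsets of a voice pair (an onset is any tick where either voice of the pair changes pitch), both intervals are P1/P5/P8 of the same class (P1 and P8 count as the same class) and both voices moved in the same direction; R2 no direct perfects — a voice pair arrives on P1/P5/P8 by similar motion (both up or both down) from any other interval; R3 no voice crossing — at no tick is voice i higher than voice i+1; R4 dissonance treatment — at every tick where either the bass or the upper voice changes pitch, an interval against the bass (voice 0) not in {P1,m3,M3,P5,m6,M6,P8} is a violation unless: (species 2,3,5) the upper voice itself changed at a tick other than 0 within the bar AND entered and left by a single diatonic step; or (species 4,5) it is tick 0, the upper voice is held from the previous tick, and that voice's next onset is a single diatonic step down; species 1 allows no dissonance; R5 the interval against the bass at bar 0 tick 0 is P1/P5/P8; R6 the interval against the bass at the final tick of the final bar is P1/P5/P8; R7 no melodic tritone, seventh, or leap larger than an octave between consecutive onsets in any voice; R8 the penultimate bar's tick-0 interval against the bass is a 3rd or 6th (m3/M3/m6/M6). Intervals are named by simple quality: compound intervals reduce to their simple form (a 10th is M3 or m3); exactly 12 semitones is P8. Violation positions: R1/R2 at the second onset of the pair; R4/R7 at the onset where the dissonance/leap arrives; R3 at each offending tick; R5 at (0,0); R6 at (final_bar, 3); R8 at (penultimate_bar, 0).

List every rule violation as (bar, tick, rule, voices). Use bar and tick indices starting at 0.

bar 0: v0=A3 v1=A4 downbeat P8
bar 1: v0=G3 v1=E4 downbeat M6
bar 2: v0=A3 v1=C4 downbeat m3
bar 3: v0=C4 v1=G4 downbeat P5
bar 4: v0=G3 v1=E4 downbeat M6
bar 5: v0=A3 v1=A4 downbeat P8
  -> R2 @ bar 3 tick 0 v(0, 1): A3/C4 m3 -> C4/G4 P5 similar
  -> R2 @ bar 5 tick 0 v(0, 1): G3/E4 M6 -> A3/A4 P8 similar

(3, 0, R2, (0, 1))
(5, 0, R2, (0, 1))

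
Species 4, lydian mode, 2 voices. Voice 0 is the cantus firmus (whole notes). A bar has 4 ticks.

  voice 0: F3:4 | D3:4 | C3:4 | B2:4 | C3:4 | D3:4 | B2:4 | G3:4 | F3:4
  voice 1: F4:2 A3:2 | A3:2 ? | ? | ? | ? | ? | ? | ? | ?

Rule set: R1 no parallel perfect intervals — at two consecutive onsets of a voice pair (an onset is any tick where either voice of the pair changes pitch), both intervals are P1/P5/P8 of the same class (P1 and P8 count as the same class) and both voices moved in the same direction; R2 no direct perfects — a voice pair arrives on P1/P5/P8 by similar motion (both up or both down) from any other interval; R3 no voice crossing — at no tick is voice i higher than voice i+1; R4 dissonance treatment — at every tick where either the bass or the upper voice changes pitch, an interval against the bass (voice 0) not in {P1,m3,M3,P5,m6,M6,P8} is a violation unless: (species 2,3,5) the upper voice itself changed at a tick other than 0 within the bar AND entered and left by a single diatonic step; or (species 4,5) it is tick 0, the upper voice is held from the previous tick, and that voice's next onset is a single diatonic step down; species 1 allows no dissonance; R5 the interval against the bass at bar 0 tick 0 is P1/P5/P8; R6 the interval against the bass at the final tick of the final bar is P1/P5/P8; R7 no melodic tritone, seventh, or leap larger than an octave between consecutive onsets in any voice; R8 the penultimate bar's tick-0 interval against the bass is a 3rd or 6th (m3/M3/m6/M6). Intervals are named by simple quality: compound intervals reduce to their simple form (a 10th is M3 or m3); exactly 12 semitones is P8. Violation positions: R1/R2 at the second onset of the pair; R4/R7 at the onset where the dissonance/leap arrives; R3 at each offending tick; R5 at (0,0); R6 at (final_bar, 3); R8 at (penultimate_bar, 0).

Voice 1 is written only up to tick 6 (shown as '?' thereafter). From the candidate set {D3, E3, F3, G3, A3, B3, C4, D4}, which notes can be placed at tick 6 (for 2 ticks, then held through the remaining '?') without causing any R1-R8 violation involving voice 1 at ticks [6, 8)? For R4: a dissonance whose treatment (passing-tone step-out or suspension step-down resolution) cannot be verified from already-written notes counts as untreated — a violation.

{A3, B3, D3, D4, F3}

D3: legal
E3: violates R4
F3: legal
G3: violates R4
A3: legal
B3: legal
C4: violates R4
D4: legal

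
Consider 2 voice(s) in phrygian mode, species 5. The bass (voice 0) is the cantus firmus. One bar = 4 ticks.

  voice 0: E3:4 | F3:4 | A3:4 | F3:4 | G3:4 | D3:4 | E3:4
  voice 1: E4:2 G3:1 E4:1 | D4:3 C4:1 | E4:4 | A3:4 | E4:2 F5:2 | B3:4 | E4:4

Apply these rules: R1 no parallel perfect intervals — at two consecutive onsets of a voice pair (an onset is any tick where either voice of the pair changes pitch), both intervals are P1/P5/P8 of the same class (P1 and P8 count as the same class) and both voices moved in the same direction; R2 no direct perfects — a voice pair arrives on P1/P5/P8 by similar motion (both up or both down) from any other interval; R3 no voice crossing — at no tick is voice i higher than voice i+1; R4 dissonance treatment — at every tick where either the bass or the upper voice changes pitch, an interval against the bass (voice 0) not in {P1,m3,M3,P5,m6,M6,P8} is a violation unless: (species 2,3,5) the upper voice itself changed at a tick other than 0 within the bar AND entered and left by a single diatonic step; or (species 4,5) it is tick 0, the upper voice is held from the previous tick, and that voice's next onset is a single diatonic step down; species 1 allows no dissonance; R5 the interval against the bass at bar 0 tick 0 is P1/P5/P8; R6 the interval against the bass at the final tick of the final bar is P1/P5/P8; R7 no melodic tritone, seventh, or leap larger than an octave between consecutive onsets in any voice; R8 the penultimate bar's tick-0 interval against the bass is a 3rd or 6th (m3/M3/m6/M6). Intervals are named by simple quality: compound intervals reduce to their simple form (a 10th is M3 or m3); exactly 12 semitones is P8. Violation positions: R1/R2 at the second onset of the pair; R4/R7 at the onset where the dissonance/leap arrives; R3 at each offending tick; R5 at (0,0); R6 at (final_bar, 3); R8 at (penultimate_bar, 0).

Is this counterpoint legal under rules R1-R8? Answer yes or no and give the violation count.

No (5 violations)

bar 0: v0=E3 v1=E4 (P8)
bar 1: v0=F3 v1=D4 (M6)
bar 2: v0=A3 v1=E4 (P5)
bar 3: v0=F3 v1=A3 (M3)
bar 4: v0=G3 v1=E4 (M6)
bar 5: v0=D3 v1=B3 (M6)
bar 6: v0=E3 v1=E4 (P8)
  R1 @ bar2.0: F3/C4 P5 -> A3/E4 P5 similar
  R4 @ bar4.2: G3/F5 m7 untreated
  R7 @ bar4.2: E4->F5 leap 13st
  R7 @ bar5.0: F5->B3 leap 18st
  R2 @ bar6.0: D3/B3 M6 -> E3/E4 P8 similar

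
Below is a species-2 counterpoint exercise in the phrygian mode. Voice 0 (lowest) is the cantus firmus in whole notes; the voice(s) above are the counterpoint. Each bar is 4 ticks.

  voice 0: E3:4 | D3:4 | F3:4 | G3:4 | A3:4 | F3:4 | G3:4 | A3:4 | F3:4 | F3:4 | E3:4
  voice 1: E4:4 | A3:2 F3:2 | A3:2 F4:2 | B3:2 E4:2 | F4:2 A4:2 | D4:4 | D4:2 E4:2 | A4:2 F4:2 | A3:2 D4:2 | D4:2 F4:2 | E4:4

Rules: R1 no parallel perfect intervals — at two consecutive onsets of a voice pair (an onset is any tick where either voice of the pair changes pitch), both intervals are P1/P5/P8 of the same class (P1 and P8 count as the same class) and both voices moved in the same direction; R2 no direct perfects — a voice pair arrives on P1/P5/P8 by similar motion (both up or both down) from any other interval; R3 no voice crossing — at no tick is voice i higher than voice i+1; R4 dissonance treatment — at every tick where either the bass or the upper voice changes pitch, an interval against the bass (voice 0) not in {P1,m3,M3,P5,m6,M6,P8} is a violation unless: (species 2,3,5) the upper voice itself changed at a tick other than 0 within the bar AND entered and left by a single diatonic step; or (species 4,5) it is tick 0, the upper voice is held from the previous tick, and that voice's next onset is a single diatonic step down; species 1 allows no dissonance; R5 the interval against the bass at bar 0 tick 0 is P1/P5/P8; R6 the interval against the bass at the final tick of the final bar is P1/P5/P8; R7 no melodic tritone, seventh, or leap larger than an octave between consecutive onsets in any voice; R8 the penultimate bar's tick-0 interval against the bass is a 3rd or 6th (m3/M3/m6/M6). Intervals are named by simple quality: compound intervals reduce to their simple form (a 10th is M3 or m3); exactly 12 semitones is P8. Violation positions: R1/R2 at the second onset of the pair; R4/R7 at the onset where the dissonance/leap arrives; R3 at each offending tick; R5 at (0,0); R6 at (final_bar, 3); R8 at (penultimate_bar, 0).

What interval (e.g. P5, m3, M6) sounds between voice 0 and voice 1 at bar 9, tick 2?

voice 0=F3 voice 1=F4 -> P8

P8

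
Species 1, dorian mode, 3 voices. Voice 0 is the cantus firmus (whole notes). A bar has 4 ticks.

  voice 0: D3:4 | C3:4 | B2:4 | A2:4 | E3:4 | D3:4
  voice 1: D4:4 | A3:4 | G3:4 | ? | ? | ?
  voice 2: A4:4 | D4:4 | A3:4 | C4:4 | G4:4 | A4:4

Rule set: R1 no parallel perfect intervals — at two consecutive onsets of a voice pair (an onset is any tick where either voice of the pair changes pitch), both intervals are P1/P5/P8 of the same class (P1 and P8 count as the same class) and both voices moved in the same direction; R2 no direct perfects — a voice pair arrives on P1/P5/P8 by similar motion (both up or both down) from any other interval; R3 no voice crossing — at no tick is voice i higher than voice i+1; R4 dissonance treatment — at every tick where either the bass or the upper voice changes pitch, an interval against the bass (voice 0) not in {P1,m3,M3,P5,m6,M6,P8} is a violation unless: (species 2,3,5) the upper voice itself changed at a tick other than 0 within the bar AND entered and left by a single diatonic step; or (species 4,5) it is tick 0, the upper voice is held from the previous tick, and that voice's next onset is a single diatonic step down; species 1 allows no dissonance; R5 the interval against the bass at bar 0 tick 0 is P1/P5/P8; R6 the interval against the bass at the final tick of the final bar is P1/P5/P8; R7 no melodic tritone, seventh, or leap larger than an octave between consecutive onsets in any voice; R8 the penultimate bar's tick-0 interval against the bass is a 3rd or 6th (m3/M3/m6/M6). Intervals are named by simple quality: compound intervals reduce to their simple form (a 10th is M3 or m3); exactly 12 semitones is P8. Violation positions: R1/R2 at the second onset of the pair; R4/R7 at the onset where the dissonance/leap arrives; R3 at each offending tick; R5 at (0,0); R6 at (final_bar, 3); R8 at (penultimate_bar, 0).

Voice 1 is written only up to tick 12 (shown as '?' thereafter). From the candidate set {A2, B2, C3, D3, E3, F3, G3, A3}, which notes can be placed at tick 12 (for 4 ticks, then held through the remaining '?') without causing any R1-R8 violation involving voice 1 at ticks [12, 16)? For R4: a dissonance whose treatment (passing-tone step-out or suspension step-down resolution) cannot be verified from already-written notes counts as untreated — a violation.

{A3, C3, F3}

A2: violates R2,R7
B2: violates R4
C3: legal
D3: violates R4
E3: violates R2
F3: legal
G3: violates R4
A3: legal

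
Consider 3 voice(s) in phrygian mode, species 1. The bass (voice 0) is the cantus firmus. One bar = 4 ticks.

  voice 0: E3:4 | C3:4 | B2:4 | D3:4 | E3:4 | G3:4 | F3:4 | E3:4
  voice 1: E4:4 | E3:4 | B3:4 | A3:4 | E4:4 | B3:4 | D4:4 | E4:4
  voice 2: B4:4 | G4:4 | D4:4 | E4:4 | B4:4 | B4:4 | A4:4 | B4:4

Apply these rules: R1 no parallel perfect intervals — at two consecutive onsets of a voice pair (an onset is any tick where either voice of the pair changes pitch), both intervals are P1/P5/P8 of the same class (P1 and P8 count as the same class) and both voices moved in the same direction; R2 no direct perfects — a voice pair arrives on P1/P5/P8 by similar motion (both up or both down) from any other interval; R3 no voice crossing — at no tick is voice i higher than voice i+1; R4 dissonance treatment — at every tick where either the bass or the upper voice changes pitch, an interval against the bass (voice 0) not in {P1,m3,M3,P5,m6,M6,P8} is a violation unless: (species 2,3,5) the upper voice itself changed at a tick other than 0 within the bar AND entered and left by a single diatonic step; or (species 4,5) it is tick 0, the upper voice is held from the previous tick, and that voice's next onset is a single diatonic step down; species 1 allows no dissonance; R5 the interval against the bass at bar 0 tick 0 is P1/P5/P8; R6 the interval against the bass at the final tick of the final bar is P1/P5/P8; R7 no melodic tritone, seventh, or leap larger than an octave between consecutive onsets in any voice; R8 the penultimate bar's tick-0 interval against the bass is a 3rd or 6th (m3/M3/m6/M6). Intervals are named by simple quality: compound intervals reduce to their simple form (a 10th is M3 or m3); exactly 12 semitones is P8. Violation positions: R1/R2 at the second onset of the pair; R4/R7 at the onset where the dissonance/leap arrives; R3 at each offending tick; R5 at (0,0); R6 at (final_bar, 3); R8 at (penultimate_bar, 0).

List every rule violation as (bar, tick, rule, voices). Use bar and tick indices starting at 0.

bar 0: v0=E3 v1=E4 v2=B4 downbeat P5
bar 1: v0=C3 v1=E3 v2=G4 downbeat P5
bar 2: v0=B2 v1=B3 v2=D4 downbeat m3
bar 3: v0=D3 v1=A3 v2=E4 downbeat M2
bar 4: v0=E3 v1=E4 v2=B4 downbeat P5
bar 5: v0=G3 v1=B3 v2=B4 downbeat M3
bar 6: v0=F3 v1=D4 v2=A4 downbeat M3
bar 7: v0=E3 v1=E4 v2=B4 downbeat P5
  -> R1 @ bar 1 tick 0 v(0, 2): E3/B4 P5 -> C3/G4 P5 similar
  -> R4 @ bar 3 tick 0 v(0, 2): D3/E4 M2 untreated
  -> R1 @ bar 4 tick 0 v(1, 2): A3/E4 P5 -> E4/B4 P5 similar
  -> R2 @ bar 4 tick 0 v(0, 1): D3/A3 P5 -> E3/E4 P8 similar
  -> R2 @ bar 4 tick 0 v(0, 2): D3/E4 M2 -> E3/B4 P5 similar
  -> R1 @ bar 7 tick 0 v(1, 2): D4/A4 P5 -> E4/B4 P5 similar

(1, 0, R1, (0, 2))
(3, 0, R4, (0, 2))
(4, 0, R1, (1, 2))
(4, 0, R2, (0, 1))
(4, 0, R2, (0, 2))
(7, 0, R1, (1, 2))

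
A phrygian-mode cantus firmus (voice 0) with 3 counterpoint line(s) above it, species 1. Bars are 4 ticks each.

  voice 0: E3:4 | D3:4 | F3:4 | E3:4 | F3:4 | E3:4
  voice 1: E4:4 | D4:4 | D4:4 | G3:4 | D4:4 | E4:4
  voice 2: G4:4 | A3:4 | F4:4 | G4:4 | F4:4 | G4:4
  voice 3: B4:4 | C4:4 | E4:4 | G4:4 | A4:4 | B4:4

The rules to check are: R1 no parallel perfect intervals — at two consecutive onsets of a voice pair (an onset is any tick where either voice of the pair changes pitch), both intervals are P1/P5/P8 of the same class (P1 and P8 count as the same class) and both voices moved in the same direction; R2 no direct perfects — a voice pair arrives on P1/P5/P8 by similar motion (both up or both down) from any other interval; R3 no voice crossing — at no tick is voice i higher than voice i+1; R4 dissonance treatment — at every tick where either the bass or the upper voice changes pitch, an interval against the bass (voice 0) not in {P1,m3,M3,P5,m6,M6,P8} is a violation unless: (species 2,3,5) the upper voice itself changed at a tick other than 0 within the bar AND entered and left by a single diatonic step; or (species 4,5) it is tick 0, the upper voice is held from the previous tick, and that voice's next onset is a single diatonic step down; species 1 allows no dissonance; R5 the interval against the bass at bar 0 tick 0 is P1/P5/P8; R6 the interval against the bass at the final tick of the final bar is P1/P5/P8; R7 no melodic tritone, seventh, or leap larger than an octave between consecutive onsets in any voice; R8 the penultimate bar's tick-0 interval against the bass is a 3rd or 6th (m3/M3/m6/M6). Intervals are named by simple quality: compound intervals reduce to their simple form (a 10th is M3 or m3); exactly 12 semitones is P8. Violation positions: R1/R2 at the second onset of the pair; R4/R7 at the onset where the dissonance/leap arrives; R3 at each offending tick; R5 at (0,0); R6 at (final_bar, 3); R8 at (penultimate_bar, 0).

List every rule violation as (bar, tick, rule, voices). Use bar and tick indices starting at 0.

(0, 0, R5, (0, 2))
(1, 0, R1, (0, 1))
(1, 0, R2, (0, 2))
(1, 0, R3, (1, 2))
(1, 0, R4, (0, 3))
(1, 0, R7, (2,))
(1, 0, R7, (3,))
(1, 1, R3, (1, 2))
(1, 2, R3, (1, 2))
(1, 3, R3, (1, 2))
(2, 0, R2, (0, 2))
(2, 0, R3, (2, 3))
(2, 0, R4, (0, 3))
(2, 1, R3, (2, 3))
(2, 2, R3, (2, 3))
(2, 3, R3, (2, 3))
(3, 0, R2, (2, 3))
(4, 0, R2, (1, 3))
(4, 0, R8, (0, 2))
(5, 0, R1, (1, 3))
(5, 3, R6, (0, 2))

bar 0: v0=E3 v1=E4 v2=G4 v3=B4 downbeat P5
bar 1: v0=D3 v1=D4 v2=A3 v3=C4 downbeat m7
bar 2: v0=F3 v1=D4 v2=F4 v3=E4 downbeat M7
bar 3: v0=E3 v1=G3 v2=G4 v3=G4 downbeat m3
bar 4: v0=F3 v1=D4 v2=F4 v3=A4 downbeat M3
bar 5: v0=E3 v1=E4 v2=G4 v3=B4 downbeat P5
  -> R5 @ bar 0 tick 0 v(0, 2): opens on m3
  -> R1 @ bar 1 tick 0 v(0, 1): E3/E4 P8 -> D3/D4 P8 similar
  -> R2 @ bar 1 tick 0 v(0, 2): E3/G4 m3 -> D3/A3 P5 similar
  -> R3 @ bar 1 tick 0 v(1, 2): D4 above A3
  -> R4 @ bar 1 tick 0 v(0, 3): D3/C4 m7 untreated
  -> R7 @ bar 1 tick 0 v(2,): G4->A3 leap 10st
  -> R7 @ bar 1 tick 0 v(3,): B4->C4 leap 11st
  -> R3 @ bar 1 tick 1 v(1, 2): D4 above A3
  -> R3 @ bar 1 tick 2 v(1, 2): D4 above A3
  -> R3 @ bar 1 tick 3 v(1, 2): D4 above A3
  -> R2 @ bar 2 tick 0 v(0, 2): D3/A3 P5 -> F3/F4 P8 similar
  -> R3 @ bar 2 tick 0 v(2, 3): F4 above E4
  -> R4 @ bar 2 tick 0 v(0, 3): F3/E4 M7 untreated
  -> R3 @ bar 2 tick 1 v(2, 3): F4 above E4
  -> R3 @ bar 2 tick 2 v(2, 3): F4 above E4
  -> R3 @ bar 2 tick 3 v(2, 3): F4 above E4
  -> R2 @ bar 3 tick 0 v(2, 3): F4/E4 m2 -> G4/G4 P1 similar
  -> R2 @ bar 4 tick 0 v(1, 3): G3/G4 P8 -> D4/A4 P5 similar
  -> R8 @ bar 4 tick 0 v(0, 2): penult P8 not 3rd/6th
  -> R1 @ bar 5 tick 0 v(1, 3): D4/A4 P5 -> E4/B4 P5 similar
  -> R6 @ bar 5 tick 3 v(0, 2): closes on m3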